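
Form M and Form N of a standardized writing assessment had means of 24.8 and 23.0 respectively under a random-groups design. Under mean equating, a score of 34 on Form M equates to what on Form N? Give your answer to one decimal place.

32.2

Mean equating: y = x + (M_Y − M_X) = 34 + (23.0 − 24.8) = 32.2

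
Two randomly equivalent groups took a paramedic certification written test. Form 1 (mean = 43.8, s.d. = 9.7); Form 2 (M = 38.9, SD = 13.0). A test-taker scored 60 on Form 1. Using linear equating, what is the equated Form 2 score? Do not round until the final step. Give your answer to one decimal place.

Linear equating: y = (SD_Y/SD_X)(x − M_X) + M_Y
y = (13.0/9.7)(60 − 43.8) + 38.9
y = 1.340206 × 16.2 + 38.9 = 21.7113 + 38.9 = 60.6

60.6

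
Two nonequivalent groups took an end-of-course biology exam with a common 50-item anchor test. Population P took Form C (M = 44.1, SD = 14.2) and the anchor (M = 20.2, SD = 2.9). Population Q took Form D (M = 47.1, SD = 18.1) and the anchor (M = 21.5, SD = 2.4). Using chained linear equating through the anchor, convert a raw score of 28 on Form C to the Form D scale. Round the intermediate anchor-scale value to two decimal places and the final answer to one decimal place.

12.5

Form C → anchor (Population P): v = (2.9/14.2)(28 − 44.1) + 20.2 = 16.91
anchor → Form D (Population Q): y = (18.1/2.4)(16.91 − 21.5) + 47.1 = 12.5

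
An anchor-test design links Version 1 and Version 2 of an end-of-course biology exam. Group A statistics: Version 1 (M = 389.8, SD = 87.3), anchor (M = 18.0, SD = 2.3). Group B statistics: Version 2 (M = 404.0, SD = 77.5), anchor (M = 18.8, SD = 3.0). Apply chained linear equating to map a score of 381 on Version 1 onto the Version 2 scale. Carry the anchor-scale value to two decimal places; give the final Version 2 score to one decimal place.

Version 1 → anchor (Group A): v = (2.3/87.3)(381 − 389.8) + 18.0 = 17.77
anchor → Version 2 (Group B): y = (77.5/3.0)(17.77 − 18.8) + 404.0 = 377.4

377.4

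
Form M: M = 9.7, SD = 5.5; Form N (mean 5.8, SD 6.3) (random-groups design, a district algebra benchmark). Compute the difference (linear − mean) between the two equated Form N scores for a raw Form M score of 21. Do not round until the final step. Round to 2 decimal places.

1.64

Mean-equated: 21 + (5.8 − 9.7) = 17.10
Linear-equated: (6.3/5.5)(21 − 9.7) + 5.8 = 18.744
Difference = 18.744 − 17.10 = 1.64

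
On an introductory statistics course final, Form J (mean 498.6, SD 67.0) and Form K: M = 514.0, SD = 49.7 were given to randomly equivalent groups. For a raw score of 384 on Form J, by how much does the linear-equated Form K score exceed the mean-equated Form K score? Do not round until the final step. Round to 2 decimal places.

Mean-equated: 384 + (514.0 − 498.6) = 399.40
Linear-equated: (49.7/67.0)(384 − 498.6) + 514.0 = 428.991
Difference = 428.991 − 399.40 = 29.59

29.59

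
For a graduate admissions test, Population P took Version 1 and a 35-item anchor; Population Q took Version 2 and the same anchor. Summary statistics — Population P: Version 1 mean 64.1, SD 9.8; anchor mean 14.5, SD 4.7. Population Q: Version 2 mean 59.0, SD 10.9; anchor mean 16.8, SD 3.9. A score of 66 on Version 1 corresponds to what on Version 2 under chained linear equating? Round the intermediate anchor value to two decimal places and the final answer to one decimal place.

Version 1 → anchor (Population P): v = (4.7/9.8)(66 − 64.1) + 14.5 = 15.41
anchor → Version 2 (Population Q): y = (10.9/3.9)(15.41 − 16.8) + 59.0 = 55.1

55.1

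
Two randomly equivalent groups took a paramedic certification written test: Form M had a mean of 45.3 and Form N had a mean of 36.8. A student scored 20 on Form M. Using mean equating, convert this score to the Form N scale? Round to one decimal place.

Mean equating: y = x + (M_Y − M_X) = 20 + (36.8 − 45.3) = 11.5

11.5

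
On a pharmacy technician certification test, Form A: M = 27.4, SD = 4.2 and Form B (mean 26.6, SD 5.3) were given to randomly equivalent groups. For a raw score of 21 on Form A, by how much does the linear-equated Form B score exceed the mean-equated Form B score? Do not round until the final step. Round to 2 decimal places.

Mean-equated: 21 + (26.6 − 27.4) = 20.20
Linear-equated: (5.3/4.2)(21 − 27.4) + 26.6 = 18.524
Difference = 18.524 − 20.20 = -1.68

-1.68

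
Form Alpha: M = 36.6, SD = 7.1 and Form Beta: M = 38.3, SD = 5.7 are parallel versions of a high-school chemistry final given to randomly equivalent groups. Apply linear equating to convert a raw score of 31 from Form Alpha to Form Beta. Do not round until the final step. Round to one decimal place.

Linear equating: y = (SD_Y/SD_X)(x − M_X) + M_Y
y = (5.7/7.1)(31 − 36.6) + 38.3
y = 0.802817 × -5.6 + 38.3 = -4.4958 + 38.3 = 33.8

33.8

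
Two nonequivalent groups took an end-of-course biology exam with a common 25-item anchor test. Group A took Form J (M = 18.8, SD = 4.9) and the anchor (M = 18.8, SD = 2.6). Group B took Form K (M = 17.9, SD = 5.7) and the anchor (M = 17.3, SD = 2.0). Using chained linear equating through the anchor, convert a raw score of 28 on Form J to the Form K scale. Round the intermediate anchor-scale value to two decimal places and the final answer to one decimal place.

36.1

Form J → anchor (Group A): v = (2.6/4.9)(28 − 18.8) + 18.8 = 23.68
anchor → Form K (Group B): y = (5.7/2.0)(23.68 − 17.3) + 17.9 = 36.1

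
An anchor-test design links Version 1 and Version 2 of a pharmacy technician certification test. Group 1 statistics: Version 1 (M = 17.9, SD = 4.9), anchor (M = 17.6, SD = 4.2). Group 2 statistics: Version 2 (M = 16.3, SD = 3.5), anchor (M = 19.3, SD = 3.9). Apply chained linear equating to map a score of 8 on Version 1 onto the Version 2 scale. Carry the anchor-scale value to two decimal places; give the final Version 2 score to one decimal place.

Version 1 → anchor (Group 1): v = (4.2/4.9)(8 − 17.9) + 17.6 = 9.11
anchor → Version 2 (Group 2): y = (3.5/3.9)(9.11 − 19.3) + 16.3 = 7.2

7.2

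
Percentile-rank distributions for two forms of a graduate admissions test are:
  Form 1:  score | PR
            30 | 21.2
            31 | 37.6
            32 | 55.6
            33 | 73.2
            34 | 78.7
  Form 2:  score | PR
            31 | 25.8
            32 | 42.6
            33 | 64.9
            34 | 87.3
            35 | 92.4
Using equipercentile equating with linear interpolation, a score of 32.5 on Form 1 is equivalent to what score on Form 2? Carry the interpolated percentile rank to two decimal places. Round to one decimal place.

PR of 32.5 on Form 1: 55.6 + (32.5 − 32)/(33 − 32) × (73.2 − 55.6) = 64.40
On Form 2, PR 64.40 falls between score 32 (PR 42.6) and 33 (PR 64.9).
Interpolate: 32 + (64.40 − 42.6)/(64.9 − 42.6) × (33 − 32) = 33.0

33.0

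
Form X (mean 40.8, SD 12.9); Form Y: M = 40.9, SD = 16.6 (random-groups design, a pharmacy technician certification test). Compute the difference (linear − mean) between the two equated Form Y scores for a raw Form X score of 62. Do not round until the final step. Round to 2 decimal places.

6.08

Mean-equated: 62 + (40.9 − 40.8) = 62.10
Linear-equated: (16.6/12.9)(62 − 40.8) + 40.9 = 68.181
Difference = 68.181 − 62.10 = 6.08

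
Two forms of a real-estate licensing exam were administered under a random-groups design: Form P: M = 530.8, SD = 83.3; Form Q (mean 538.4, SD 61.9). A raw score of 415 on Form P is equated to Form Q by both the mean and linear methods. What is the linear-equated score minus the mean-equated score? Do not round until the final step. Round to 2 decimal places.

29.75

Mean-equated: 415 + (538.4 − 530.8) = 422.60
Linear-equated: (61.9/83.3)(415 − 530.8) + 538.4 = 452.349
Difference = 452.349 − 422.60 = 29.75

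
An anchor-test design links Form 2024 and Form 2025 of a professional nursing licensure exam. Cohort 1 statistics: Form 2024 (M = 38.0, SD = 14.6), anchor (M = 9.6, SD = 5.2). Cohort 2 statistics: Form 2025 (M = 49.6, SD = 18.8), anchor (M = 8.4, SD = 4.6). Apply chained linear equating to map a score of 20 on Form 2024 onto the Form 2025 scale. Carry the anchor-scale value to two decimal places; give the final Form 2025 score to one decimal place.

Form 2024 → anchor (Cohort 1): v = (5.2/14.6)(20 − 38.0) + 9.6 = 3.19
anchor → Form 2025 (Cohort 2): y = (18.8/4.6)(3.19 − 8.4) + 49.6 = 28.3

28.3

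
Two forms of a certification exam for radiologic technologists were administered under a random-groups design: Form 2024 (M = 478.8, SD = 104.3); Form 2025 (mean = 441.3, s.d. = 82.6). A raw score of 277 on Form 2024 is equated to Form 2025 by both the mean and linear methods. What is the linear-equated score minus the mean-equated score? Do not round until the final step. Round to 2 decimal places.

41.99

Mean-equated: 277 + (441.3 − 478.8) = 239.50
Linear-equated: (82.6/104.3)(277 − 478.8) + 441.3 = 281.485
Difference = 281.485 − 239.50 = 41.99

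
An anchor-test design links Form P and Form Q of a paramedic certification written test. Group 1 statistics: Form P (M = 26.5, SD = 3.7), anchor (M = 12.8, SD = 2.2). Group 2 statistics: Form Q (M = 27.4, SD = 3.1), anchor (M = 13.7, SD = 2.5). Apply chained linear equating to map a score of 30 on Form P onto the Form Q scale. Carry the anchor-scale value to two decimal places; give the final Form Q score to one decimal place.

28.9

Form P → anchor (Group 1): v = (2.2/3.7)(30 − 26.5) + 12.8 = 14.88
anchor → Form Q (Group 2): y = (3.1/2.5)(14.88 − 13.7) + 27.4 = 28.9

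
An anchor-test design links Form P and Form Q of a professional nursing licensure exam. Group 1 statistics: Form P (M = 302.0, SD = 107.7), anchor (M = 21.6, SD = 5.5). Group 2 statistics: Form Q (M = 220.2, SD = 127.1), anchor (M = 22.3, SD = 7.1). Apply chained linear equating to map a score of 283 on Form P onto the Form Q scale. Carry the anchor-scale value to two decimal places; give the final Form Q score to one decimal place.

190.3

Form P → anchor (Group 1): v = (5.5/107.7)(283 − 302.0) + 21.6 = 20.63
anchor → Form Q (Group 2): y = (127.1/7.1)(20.63 − 22.3) + 220.2 = 190.3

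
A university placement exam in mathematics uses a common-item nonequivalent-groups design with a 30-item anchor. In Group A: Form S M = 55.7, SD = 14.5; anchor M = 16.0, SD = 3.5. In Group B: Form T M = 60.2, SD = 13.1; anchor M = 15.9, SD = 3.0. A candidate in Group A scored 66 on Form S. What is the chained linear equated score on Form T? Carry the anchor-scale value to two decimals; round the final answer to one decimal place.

71.5

Form S → anchor (Group A): v = (3.5/14.5)(66 − 55.7) + 16.0 = 18.49
anchor → Form T (Group B): y = (13.1/3.0)(18.49 − 15.9) + 60.2 = 71.5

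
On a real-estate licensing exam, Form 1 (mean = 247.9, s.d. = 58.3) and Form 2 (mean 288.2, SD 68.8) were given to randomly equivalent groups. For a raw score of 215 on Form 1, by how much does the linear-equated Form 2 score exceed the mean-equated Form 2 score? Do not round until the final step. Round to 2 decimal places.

-5.93

Mean-equated: 215 + (288.2 − 247.9) = 255.30
Linear-equated: (68.8/58.3)(215 − 247.9) + 288.2 = 249.375
Difference = 249.375 − 255.30 = -5.93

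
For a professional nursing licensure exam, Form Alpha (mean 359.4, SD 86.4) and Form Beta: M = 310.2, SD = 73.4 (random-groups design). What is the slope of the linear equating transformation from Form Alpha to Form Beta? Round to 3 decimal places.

A = SD_Y / SD_X = 73.4 / 86.4 = 0.850

0.850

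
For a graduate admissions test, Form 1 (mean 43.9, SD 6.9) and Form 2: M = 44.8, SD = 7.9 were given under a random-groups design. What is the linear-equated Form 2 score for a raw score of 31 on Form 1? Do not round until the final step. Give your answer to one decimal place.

30.0

Linear equating: y = (SD_Y/SD_X)(x − M_X) + M_Y
y = (7.9/6.9)(31 − 43.9) + 44.8
y = 1.144928 × -12.9 + 44.8 = -14.7696 + 44.8 = 30.0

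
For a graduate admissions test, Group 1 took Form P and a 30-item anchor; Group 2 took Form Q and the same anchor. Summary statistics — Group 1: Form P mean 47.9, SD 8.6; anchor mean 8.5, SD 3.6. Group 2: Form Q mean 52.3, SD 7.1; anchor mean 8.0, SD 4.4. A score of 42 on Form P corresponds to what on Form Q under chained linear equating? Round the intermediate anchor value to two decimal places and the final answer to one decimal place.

Form P → anchor (Group 1): v = (3.6/8.6)(42 − 47.9) + 8.5 = 6.03
anchor → Form Q (Group 2): y = (7.1/4.4)(6.03 − 8.0) + 52.3 = 49.1

49.1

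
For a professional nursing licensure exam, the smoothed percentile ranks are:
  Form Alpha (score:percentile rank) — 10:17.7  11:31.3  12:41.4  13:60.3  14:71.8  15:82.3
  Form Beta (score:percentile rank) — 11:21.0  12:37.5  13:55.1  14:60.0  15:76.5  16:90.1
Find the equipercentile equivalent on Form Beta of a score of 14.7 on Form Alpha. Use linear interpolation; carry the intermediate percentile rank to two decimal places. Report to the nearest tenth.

PR of 14.7 on Form Alpha: 71.8 + (14.7 − 14)/(15 − 14) × (82.3 − 71.8) = 79.15
On Form Beta, PR 79.15 falls between score 15 (PR 76.5) and 16 (PR 90.1).
Interpolate: 15 + (79.15 − 76.5)/(90.1 − 76.5) × (16 − 15) = 15.2

15.2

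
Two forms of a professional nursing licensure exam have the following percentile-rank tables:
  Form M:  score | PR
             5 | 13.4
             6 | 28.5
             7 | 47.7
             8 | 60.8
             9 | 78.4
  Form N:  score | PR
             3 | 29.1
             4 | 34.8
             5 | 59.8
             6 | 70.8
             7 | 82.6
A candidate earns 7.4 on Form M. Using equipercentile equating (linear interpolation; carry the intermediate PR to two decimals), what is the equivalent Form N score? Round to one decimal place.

PR of 7.4 on Form M: 47.7 + (7.4 − 7)/(8 − 7) × (60.8 − 47.7) = 52.94
On Form N, PR 52.94 falls between score 4 (PR 34.8) and 5 (PR 59.8).
Interpolate: 4 + (52.94 − 34.8)/(59.8 − 34.8) × (5 − 4) = 4.7

4.7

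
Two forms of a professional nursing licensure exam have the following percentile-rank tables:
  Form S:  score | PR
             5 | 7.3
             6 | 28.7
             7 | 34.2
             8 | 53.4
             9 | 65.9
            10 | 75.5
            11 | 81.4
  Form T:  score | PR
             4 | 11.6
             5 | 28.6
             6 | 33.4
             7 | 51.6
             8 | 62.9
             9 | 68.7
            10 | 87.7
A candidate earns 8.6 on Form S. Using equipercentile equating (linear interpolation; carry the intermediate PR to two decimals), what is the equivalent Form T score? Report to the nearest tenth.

7.8

PR of 8.6 on Form S: 53.4 + (8.6 − 8)/(9 − 8) × (65.9 − 53.4) = 60.90
On Form T, PR 60.90 falls between score 7 (PR 51.6) and 8 (PR 62.9).
Interpolate: 7 + (60.90 − 51.6)/(62.9 − 51.6) × (8 − 7) = 7.8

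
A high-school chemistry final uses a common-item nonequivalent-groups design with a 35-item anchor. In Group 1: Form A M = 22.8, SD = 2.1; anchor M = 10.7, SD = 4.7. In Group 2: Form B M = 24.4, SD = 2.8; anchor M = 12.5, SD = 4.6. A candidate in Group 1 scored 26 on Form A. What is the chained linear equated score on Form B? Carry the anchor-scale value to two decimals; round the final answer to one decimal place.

27.7

Form A → anchor (Group 1): v = (4.7/2.1)(26 − 22.8) + 10.7 = 17.86
anchor → Form B (Group 2): y = (2.8/4.6)(17.86 − 12.5) + 24.4 = 27.7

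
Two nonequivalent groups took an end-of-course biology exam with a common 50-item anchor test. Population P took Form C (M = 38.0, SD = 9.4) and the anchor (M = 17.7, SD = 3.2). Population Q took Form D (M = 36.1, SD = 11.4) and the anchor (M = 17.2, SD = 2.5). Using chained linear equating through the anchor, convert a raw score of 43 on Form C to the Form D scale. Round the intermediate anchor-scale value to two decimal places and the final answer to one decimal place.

46.1

Form C → anchor (Population P): v = (3.2/9.4)(43 − 38.0) + 17.7 = 19.40
anchor → Form D (Population Q): y = (11.4/2.5)(19.40 − 17.2) + 36.1 = 46.1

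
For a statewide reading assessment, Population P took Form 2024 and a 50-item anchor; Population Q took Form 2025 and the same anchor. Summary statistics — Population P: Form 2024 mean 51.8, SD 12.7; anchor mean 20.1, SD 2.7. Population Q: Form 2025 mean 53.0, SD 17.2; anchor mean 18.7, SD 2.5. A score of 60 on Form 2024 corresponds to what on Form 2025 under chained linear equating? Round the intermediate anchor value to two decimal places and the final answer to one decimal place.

Form 2024 → anchor (Population P): v = (2.7/12.7)(60 − 51.8) + 20.1 = 21.84
anchor → Form 2025 (Population Q): y = (17.2/2.5)(21.84 − 18.7) + 53.0 = 74.6

74.6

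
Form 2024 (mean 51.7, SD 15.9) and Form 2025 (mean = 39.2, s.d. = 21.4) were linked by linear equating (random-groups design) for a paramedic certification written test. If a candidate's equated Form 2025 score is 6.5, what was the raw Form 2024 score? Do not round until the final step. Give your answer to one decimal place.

27.4

Invert y = (SD_Y/SD_X)(x − M_X) + M_Y:
x = (SD_X/SD_Y)(y − M_Y) + M_X = (15.9/21.4)(6.5 − 39.2) + 51.7
x = 0.742991 × -32.700 + 51.7 = 27.4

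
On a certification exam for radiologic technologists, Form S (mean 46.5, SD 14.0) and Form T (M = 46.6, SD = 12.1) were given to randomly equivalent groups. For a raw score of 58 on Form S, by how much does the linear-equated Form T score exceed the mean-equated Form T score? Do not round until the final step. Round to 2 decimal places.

Mean-equated: 58 + (46.6 − 46.5) = 58.10
Linear-equated: (12.1/14.0)(58 − 46.5) + 46.6 = 56.539
Difference = 56.539 − 58.10 = -1.56

-1.56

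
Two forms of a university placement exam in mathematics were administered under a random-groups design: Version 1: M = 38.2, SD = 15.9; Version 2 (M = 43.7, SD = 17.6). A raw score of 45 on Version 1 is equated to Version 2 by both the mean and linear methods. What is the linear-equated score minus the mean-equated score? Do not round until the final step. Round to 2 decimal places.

0.73

Mean-equated: 45 + (43.7 − 38.2) = 50.50
Linear-equated: (17.6/15.9)(45 − 38.2) + 43.7 = 51.227
Difference = 51.227 − 50.50 = 0.73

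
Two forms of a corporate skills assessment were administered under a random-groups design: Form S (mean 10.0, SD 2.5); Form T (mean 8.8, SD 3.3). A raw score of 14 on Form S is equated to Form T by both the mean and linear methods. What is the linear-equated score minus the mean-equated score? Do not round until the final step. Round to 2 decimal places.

1.28

Mean-equated: 14 + (8.8 − 10.0) = 12.80
Linear-equated: (3.3/2.5)(14 − 10.0) + 8.8 = 14.080
Difference = 14.080 − 12.80 = 1.28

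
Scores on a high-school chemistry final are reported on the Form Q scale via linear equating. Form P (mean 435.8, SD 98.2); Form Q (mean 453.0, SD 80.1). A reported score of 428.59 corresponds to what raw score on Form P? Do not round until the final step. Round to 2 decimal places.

405.87

Invert y = (SD_Y/SD_X)(x − M_X) + M_Y:
x = (SD_X/SD_Y)(y − M_Y) + M_X = (98.2/80.1)(428.59 − 453.0) + 435.8
x = 1.225968 × -24.410 + 435.8 = 405.87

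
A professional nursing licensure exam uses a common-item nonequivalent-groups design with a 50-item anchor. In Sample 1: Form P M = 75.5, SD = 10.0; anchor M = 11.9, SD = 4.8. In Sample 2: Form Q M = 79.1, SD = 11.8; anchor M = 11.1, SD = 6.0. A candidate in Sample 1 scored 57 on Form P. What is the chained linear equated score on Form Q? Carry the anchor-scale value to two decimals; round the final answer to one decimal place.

63.2

Form P → anchor (Sample 1): v = (4.8/10.0)(57 − 75.5) + 11.9 = 3.02
anchor → Form Q (Sample 2): y = (11.8/6.0)(3.02 − 11.1) + 79.1 = 63.2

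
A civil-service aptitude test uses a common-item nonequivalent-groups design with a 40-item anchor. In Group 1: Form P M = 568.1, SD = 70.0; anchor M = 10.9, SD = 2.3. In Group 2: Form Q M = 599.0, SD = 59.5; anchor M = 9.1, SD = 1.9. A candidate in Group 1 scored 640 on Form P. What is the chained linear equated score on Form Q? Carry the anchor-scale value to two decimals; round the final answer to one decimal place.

Form P → anchor (Group 1): v = (2.3/70.0)(640 − 568.1) + 10.9 = 13.26
anchor → Form Q (Group 2): y = (59.5/1.9)(13.26 − 9.1) + 599.0 = 729.3

729.3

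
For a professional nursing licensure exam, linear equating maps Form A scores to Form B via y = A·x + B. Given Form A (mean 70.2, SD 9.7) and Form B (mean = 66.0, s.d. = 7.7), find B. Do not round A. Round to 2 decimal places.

10.27

A = SD_Y / SD_X = 7.7 / 9.7 = 0.793814
B = M_Y − A·M_X = 66.0 − 0.793814 × 70.2 = 10.27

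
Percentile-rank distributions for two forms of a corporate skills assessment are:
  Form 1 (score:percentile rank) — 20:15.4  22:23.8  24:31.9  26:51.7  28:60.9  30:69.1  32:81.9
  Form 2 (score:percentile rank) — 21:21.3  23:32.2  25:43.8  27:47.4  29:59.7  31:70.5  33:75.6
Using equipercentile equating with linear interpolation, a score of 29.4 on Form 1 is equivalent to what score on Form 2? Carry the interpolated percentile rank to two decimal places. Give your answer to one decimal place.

PR of 29.4 on Form 1: 60.9 + (29.4 − 28)/(30 − 28) × (69.1 − 60.9) = 66.64
On Form 2, PR 66.64 falls between score 29 (PR 59.7) and 31 (PR 70.5).
Interpolate: 29 + (66.64 − 59.7)/(70.5 − 59.7) × (31 − 29) = 30.3

30.3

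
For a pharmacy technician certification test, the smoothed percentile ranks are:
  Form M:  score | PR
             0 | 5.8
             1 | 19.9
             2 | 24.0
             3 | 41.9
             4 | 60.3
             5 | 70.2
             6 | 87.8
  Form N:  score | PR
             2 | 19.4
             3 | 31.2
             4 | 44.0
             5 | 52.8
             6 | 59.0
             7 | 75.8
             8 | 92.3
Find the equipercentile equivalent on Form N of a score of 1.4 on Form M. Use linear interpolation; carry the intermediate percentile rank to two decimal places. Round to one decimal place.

2.2

PR of 1.4 on Form M: 19.9 + (1.4 − 1)/(2 − 1) × (24.0 − 19.9) = 21.54
On Form N, PR 21.54 falls between score 2 (PR 19.4) and 3 (PR 31.2).
Interpolate: 2 + (21.54 − 19.4)/(31.2 − 19.4) × (3 − 2) = 2.2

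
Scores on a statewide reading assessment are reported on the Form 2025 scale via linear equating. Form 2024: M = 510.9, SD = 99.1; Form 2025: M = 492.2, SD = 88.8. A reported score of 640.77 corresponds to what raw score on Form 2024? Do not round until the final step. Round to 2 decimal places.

Invert y = (SD_Y/SD_X)(x − M_X) + M_Y:
x = (SD_X/SD_Y)(y − M_Y) + M_X = (99.1/88.8)(640.77 − 492.2) + 510.9
x = 1.115991 × 148.570 + 510.9 = 676.70

676.70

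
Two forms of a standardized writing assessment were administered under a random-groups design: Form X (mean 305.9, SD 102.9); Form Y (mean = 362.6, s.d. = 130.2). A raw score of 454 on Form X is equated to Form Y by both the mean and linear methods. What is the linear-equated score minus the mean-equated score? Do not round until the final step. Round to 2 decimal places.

39.29

Mean-equated: 454 + (362.6 − 305.9) = 510.70
Linear-equated: (130.2/102.9)(454 − 305.9) + 362.6 = 549.992
Difference = 549.992 − 510.70 = 39.29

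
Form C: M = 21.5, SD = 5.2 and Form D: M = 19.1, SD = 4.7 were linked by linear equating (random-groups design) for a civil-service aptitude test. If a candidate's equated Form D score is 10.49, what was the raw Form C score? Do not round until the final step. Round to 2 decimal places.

11.97

Invert y = (SD_Y/SD_X)(x − M_X) + M_Y:
x = (SD_X/SD_Y)(y − M_Y) + M_X = (5.2/4.7)(10.49 − 19.1) + 21.5
x = 1.106383 × -8.610 + 21.5 = 11.97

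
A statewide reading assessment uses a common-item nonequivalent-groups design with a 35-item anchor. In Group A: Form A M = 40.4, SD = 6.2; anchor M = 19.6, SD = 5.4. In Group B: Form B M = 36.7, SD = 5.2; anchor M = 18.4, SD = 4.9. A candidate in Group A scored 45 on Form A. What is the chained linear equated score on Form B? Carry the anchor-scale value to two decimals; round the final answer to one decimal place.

42.2

Form A → anchor (Group A): v = (5.4/6.2)(45 − 40.4) + 19.6 = 23.61
anchor → Form B (Group B): y = (5.2/4.9)(23.61 − 18.4) + 36.7 = 42.2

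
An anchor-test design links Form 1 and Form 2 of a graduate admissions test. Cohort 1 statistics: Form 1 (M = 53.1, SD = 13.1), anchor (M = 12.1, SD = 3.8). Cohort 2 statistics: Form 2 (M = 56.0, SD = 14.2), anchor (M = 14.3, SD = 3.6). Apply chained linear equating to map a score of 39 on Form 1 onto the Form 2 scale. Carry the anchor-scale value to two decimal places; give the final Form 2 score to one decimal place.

Form 1 → anchor (Cohort 1): v = (3.8/13.1)(39 − 53.1) + 12.1 = 8.01
anchor → Form 2 (Cohort 2): y = (14.2/3.6)(8.01 − 14.3) + 56.0 = 31.2

31.2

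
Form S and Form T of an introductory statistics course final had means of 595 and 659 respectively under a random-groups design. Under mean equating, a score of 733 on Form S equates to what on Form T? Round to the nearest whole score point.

797

Mean equating: y = x + (M_Y − M_X) = 733 + (659 − 595) = 797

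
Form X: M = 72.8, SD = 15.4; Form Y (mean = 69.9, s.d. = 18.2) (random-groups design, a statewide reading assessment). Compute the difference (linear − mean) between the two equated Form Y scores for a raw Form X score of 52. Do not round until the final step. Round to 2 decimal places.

-3.78

Mean-equated: 52 + (69.9 − 72.8) = 49.10
Linear-equated: (18.2/15.4)(52 − 72.8) + 69.9 = 45.318
Difference = 45.318 − 49.10 = -3.78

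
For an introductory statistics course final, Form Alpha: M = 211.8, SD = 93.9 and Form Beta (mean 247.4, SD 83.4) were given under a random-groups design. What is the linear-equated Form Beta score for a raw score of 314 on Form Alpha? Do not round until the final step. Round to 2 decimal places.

Linear equating: y = (SD_Y/SD_X)(x − M_X) + M_Y
y = (83.4/93.9)(314 − 211.8) + 247.4
y = 0.888179 × 102.2 + 247.4 = 90.7719 + 247.4 = 338.17

338.17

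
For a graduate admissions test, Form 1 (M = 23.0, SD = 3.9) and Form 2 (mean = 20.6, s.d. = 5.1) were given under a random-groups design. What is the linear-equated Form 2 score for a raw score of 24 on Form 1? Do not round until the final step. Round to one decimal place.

21.9

Linear equating: y = (SD_Y/SD_X)(x − M_X) + M_Y
y = (5.1/3.9)(24 − 23.0) + 20.6
y = 1.307692 × 1.0 + 20.6 = 1.3077 + 20.6 = 21.9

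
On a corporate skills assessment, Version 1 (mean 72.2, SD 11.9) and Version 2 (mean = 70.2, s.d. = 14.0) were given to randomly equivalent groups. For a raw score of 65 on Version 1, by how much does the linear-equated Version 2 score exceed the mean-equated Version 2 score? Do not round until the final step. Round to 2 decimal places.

Mean-equated: 65 + (70.2 − 72.2) = 63.00
Linear-equated: (14.0/11.9)(65 − 72.2) + 70.2 = 61.729
Difference = 61.729 − 63.00 = -1.27

-1.27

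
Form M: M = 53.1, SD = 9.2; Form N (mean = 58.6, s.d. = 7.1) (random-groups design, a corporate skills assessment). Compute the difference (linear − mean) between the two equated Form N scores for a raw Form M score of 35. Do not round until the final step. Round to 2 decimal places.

Mean-equated: 35 + (58.6 − 53.1) = 40.50
Linear-equated: (7.1/9.2)(35 − 53.1) + 58.6 = 44.632
Difference = 44.632 − 40.50 = 4.13

4.13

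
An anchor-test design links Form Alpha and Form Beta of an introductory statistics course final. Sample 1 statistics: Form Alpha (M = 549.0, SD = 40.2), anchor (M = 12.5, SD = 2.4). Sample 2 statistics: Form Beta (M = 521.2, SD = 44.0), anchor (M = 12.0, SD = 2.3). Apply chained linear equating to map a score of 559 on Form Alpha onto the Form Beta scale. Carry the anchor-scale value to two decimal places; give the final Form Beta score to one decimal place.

Form Alpha → anchor (Sample 1): v = (2.4/40.2)(559 − 549.0) + 12.5 = 13.10
anchor → Form Beta (Sample 2): y = (44.0/2.3)(13.10 − 12.0) + 521.2 = 542.2

542.2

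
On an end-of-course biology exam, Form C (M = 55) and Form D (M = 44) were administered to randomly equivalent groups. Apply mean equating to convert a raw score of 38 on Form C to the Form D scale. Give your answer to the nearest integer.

27

Mean equating: y = x + (M_Y − M_X) = 38 + (44 − 55) = 27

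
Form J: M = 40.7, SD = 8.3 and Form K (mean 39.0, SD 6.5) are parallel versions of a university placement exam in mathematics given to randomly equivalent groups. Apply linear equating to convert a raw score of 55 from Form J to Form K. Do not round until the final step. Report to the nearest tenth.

50.2

Linear equating: y = (SD_Y/SD_X)(x − M_X) + M_Y
y = (6.5/8.3)(55 − 40.7) + 39.0
y = 0.783133 × 14.3 + 39.0 = 11.1988 + 39.0 = 50.2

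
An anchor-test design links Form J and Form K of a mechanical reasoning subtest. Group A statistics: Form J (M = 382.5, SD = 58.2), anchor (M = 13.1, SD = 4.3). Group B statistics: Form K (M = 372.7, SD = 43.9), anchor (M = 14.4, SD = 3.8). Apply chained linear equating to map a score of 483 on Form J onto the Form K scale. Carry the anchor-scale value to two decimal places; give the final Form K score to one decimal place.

443.5

Form J → anchor (Group A): v = (4.3/58.2)(483 − 382.5) + 13.1 = 20.53
anchor → Form K (Group B): y = (43.9/3.8)(20.53 − 14.4) + 372.7 = 443.5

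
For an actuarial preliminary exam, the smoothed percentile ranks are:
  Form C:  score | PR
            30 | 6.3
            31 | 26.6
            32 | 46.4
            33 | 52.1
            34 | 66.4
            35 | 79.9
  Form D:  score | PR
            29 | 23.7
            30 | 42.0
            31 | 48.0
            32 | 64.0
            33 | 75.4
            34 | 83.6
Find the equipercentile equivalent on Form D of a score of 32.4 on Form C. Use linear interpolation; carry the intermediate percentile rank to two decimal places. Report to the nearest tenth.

PR of 32.4 on Form C: 46.4 + (32.4 − 32)/(33 − 32) × (52.1 − 46.4) = 48.68
On Form D, PR 48.68 falls between score 31 (PR 48.0) and 32 (PR 64.0).
Interpolate: 31 + (48.68 − 48.0)/(64.0 − 48.0) × (32 − 31) = 31.0

31.0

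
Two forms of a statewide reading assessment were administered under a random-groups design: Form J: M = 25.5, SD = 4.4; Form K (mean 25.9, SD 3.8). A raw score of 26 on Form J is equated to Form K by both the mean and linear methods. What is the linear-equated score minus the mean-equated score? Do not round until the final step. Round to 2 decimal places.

Mean-equated: 26 + (25.9 − 25.5) = 26.40
Linear-equated: (3.8/4.4)(26 − 25.5) + 25.9 = 26.332
Difference = 26.332 − 26.40 = -0.07

-0.07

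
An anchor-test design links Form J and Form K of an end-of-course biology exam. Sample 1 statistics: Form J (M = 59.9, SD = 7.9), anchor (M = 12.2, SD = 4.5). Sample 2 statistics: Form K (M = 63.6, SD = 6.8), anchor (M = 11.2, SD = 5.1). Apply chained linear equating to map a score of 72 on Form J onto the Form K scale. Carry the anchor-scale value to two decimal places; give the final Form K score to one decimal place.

74.1

Form J → anchor (Sample 1): v = (4.5/7.9)(72 − 59.9) + 12.2 = 19.09
anchor → Form K (Sample 2): y = (6.8/5.1)(19.09 − 11.2) + 63.6 = 74.1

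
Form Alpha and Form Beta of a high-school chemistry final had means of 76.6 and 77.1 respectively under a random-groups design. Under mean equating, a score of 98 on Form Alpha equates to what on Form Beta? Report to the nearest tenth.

98.5

Mean equating: y = x + (M_Y − M_X) = 98 + (77.1 − 76.6) = 98.5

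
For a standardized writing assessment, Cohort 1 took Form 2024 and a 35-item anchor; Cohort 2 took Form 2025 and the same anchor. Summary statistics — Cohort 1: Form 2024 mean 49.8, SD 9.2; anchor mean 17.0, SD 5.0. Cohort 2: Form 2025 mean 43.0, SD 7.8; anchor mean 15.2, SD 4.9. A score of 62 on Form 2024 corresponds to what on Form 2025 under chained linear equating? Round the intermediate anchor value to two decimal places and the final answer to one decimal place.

56.4

Form 2024 → anchor (Cohort 1): v = (5.0/9.2)(62 − 49.8) + 17.0 = 23.63
anchor → Form 2025 (Cohort 2): y = (7.8/4.9)(23.63 − 15.2) + 43.0 = 56.4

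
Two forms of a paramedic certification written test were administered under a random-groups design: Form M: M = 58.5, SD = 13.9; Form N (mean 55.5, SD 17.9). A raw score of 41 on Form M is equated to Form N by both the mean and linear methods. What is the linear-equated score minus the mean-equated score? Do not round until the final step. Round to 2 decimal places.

Mean-equated: 41 + (55.5 − 58.5) = 38.00
Linear-equated: (17.9/13.9)(41 − 58.5) + 55.5 = 32.964
Difference = 32.964 − 38.00 = -5.04

-5.04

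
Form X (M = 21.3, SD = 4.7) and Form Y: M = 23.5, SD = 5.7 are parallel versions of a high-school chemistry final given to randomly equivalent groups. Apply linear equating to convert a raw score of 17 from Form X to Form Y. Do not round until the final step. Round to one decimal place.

18.3

Linear equating: y = (SD_Y/SD_X)(x − M_X) + M_Y
y = (5.7/4.7)(17 − 21.3) + 23.5
y = 1.212766 × -4.3 + 23.5 = -5.2149 + 23.5 = 18.3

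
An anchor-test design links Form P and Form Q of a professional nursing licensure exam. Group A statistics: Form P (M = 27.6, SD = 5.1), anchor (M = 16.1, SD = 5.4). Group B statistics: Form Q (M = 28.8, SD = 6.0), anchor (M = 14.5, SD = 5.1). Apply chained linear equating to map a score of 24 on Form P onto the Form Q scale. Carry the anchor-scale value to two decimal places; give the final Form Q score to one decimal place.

26.2

Form P → anchor (Group A): v = (5.4/5.1)(24 − 27.6) + 16.1 = 12.29
anchor → Form Q (Group B): y = (6.0/5.1)(12.29 − 14.5) + 28.8 = 26.2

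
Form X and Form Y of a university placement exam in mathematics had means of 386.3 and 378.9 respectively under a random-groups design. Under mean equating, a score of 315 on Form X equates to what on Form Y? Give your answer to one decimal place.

Mean equating: y = x + (M_Y − M_X) = 315 + (378.9 − 386.3) = 307.6

307.6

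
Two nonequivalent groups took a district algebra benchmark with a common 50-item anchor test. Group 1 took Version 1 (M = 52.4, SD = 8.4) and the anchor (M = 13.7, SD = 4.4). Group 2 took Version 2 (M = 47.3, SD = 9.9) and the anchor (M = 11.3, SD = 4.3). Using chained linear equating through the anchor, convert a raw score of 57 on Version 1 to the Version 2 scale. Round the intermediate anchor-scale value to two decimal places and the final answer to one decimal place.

Version 1 → anchor (Group 1): v = (4.4/8.4)(57 − 52.4) + 13.7 = 16.11
anchor → Version 2 (Group 2): y = (9.9/4.3)(16.11 − 11.3) + 47.3 = 58.4

58.4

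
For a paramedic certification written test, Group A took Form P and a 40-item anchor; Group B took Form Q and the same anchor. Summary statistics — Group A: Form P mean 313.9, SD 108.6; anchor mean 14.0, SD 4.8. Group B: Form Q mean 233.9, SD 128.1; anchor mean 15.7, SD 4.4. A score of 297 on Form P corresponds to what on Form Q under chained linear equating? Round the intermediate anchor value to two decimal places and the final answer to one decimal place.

Form P → anchor (Group A): v = (4.8/108.6)(297 − 313.9) + 14.0 = 13.25
anchor → Form Q (Group B): y = (128.1/4.4)(13.25 − 15.7) + 233.9 = 162.6

162.6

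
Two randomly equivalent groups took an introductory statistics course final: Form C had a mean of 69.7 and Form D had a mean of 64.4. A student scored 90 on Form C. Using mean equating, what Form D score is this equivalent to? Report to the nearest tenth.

Mean equating: y = x + (M_Y − M_X) = 90 + (64.4 − 69.7) = 84.7

84.7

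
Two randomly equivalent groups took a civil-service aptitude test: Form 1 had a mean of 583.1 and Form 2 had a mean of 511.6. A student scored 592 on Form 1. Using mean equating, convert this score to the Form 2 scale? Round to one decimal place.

Mean equating: y = x + (M_Y − M_X) = 592 + (511.6 − 583.1) = 520.5

520.5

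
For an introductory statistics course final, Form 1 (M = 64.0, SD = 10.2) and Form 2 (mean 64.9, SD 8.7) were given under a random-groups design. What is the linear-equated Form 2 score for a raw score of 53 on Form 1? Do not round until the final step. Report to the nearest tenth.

Linear equating: y = (SD_Y/SD_X)(x − M_X) + M_Y
y = (8.7/10.2)(53 − 64.0) + 64.9
y = 0.852941 × -11.0 + 64.9 = -9.3824 + 64.9 = 55.5

55.5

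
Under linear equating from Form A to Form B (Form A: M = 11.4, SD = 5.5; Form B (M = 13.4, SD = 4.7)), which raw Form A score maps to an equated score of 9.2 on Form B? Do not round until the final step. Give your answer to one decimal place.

6.5

Invert y = (SD_Y/SD_X)(x − M_X) + M_Y:
x = (SD_X/SD_Y)(y − M_Y) + M_X = (5.5/4.7)(9.2 − 13.4) + 11.4
x = 1.170213 × -4.200 + 11.4 = 6.5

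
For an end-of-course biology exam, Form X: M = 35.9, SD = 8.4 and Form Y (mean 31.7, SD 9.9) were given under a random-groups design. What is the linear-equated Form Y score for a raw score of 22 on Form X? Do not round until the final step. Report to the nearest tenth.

Linear equating: y = (SD_Y/SD_X)(x − M_X) + M_Y
y = (9.9/8.4)(22 − 35.9) + 31.7
y = 1.178571 × -13.9 + 31.7 = -16.3821 + 31.7 = 15.3

15.3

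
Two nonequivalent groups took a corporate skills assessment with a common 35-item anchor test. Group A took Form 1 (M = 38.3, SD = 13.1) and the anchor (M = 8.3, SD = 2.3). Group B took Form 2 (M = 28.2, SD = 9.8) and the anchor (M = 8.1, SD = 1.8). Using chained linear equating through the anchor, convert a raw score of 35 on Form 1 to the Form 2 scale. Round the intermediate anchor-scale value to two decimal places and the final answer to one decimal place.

Form 1 → anchor (Group A): v = (2.3/13.1)(35 − 38.3) + 8.3 = 7.72
anchor → Form 2 (Group B): y = (9.8/1.8)(7.72 − 8.1) + 28.2 = 26.1

26.1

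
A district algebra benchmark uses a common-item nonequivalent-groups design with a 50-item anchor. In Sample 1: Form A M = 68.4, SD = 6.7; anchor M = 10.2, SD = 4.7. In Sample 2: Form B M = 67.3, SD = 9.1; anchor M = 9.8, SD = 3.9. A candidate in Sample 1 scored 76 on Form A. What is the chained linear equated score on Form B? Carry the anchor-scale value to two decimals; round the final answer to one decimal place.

80.7

Form A → anchor (Sample 1): v = (4.7/6.7)(76 − 68.4) + 10.2 = 15.53
anchor → Form B (Sample 2): y = (9.1/3.9)(15.53 − 9.8) + 67.3 = 80.7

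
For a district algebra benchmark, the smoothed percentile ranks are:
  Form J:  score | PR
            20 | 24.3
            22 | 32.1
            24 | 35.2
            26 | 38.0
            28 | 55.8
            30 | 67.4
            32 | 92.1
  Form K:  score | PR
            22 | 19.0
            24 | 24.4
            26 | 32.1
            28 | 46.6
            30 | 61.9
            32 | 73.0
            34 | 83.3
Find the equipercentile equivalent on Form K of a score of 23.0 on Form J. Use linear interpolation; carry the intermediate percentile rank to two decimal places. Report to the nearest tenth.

PR of 23.0 on Form J: 32.1 + (23.0 − 22)/(24 − 22) × (35.2 − 32.1) = 33.65
On Form K, PR 33.65 falls between score 26 (PR 32.1) and 28 (PR 46.6).
Interpolate: 26 + (33.65 − 32.1)/(46.6 − 32.1) × (28 − 26) = 26.2

26.2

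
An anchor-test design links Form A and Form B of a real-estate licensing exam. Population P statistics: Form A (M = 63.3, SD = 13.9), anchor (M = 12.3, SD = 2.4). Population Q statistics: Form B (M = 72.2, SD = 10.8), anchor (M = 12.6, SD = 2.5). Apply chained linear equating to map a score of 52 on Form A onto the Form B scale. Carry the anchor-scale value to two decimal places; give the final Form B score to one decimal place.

Form A → anchor (Population P): v = (2.4/13.9)(52 − 63.3) + 12.3 = 10.35
anchor → Form B (Population Q): y = (10.8/2.5)(10.35 − 12.6) + 72.2 = 62.5

62.5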